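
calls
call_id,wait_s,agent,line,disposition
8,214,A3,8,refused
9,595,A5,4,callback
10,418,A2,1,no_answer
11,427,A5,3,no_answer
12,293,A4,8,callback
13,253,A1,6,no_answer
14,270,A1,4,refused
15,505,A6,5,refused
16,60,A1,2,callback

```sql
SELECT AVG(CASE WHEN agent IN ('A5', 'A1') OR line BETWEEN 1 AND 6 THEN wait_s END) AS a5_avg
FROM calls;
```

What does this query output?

361.1428571429

call_id=8: ✗
call_id=9: ✓ → 595
call_id=10: ✓ → 418
call_id=11: ✓ → 427
call_id=12: ✗
call_id=13: ✓ → 253
call_id=14: ✓ → 270
call_id=15: ✓ → 505
call_id=16: ✓ → 60
a5_avg = (595 + 418 + 427 + 253 + 270 + 505 + 60) / 7 = 361.1428571429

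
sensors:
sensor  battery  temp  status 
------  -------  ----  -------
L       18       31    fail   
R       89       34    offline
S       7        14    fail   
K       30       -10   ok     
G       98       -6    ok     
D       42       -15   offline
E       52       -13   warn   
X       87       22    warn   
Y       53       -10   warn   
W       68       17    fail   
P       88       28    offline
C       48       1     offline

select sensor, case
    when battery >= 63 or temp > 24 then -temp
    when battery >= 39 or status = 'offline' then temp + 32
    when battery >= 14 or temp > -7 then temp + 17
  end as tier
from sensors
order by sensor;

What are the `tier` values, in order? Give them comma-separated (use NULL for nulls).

33, 17, 19, 6, 7, -31, -28, -34, 31, -17, -22, 22

sensor=C: battery >= 39 or status = 'offline' → 33
sensor=D: battery >= 39 or status = 'offline' → 17
sensor=E: battery >= 39 or status = 'offline' → 19
sensor=G: battery >= 63 or temp > 24 → 6
sensor=K: battery >= 14 or temp > -7 → 7
sensor=L: battery >= 63 or temp > 24 → -31
sensor=P: battery >= 63 or temp > 24 → -28
sensor=R: battery >= 63 or temp > 24 → -34
sensor=S: battery >= 14 or temp > -7 → 31
sensor=W: battery >= 63 or temp > 24 → -17
sensor=X: battery >= 63 or temp > 24 → -22
sensor=Y: battery >= 39 or status = 'offline' → 22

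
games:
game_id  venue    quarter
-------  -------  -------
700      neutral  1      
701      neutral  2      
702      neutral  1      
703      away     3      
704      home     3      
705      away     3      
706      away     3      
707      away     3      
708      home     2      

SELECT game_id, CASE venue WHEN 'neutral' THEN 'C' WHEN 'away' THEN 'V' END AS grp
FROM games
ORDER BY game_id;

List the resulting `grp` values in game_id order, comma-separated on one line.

C, C, C, V, NULL, V, V, V, NULL

game_id=700: venue='neutral' → C
game_id=701: venue='neutral' → C
game_id=702: venue='neutral' → C
game_id=703: venue='away' → V
game_id=704: (no match → NULL) → NULL
game_id=705: venue='away' → V
game_id=706: venue='away' → V
game_id=707: venue='away' → V
game_id=708: (no match → NULL) → NULL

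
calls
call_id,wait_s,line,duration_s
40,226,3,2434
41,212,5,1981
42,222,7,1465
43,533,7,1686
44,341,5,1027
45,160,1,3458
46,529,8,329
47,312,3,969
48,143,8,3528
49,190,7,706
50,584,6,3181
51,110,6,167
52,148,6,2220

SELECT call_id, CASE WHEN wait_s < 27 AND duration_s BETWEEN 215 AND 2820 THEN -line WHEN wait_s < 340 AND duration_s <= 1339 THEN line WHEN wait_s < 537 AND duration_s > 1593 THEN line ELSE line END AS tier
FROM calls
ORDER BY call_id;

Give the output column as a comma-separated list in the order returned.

3, 5, 7, 7, 5, 1, 8, 3, 8, 7, 6, 6, 6

call_id=40: wait_s < 537 AND duration_s > 1593 → 3
call_id=41: wait_s < 537 AND duration_s > 1593 → 5
call_id=42: ELSE → 7
call_id=43: wait_s < 537 AND duration_s > 1593 → 7
call_id=44: ELSE → 5
call_id=45: wait_s < 537 AND duration_s > 1593 → 1
call_id=46: ELSE → 8
call_id=47: wait_s < 340 AND duration_s <= 1339 → 3
call_id=48: wait_s < 537 AND duration_s > 1593 → 8
call_id=49: wait_s < 340 AND duration_s <= 1339 → 7
call_id=50: ELSE → 6
call_id=51: wait_s < 340 AND duration_s <= 1339 → 6
call_id=52: wait_s < 537 AND duration_s > 1593 → 6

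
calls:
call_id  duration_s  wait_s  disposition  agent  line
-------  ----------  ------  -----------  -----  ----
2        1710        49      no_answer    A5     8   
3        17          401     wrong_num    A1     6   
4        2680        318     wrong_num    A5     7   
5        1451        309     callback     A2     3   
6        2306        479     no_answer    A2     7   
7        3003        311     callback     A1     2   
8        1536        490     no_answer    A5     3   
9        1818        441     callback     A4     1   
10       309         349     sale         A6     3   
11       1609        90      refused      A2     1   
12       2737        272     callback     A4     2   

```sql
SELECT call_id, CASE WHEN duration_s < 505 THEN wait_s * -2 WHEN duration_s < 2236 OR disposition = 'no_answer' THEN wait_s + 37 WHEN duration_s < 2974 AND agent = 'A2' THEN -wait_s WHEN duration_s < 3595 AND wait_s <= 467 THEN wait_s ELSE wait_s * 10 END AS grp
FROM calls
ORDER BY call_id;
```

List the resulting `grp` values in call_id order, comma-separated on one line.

call_id=2: duration_s < 2236 OR disposition = 'no_answer' → 86
call_id=3: duration_s < 505 → -802
call_id=4: duration_s < 3595 AND wait_s <= 467 → 318
call_id=5: duration_s < 2236 OR disposition = 'no_answer' → 346
call_id=6: duration_s < 2236 OR disposition = 'no_answer' → 516
call_id=7: duration_s < 3595 AND wait_s <= 467 → 311
call_id=8: duration_s < 2236 OR disposition = 'no_answer' → 527
call_id=9: duration_s < 2236 OR disposition = 'no_answer' → 478
call_id=10: duration_s < 505 → -698
call_id=11: duration_s < 2236 OR disposition = 'no_answer' → 127
call_id=12: duration_s < 3595 AND wait_s <= 467 → 272

86, -802, 318, 346, 516, 311, 527, 478, -698, 127, 272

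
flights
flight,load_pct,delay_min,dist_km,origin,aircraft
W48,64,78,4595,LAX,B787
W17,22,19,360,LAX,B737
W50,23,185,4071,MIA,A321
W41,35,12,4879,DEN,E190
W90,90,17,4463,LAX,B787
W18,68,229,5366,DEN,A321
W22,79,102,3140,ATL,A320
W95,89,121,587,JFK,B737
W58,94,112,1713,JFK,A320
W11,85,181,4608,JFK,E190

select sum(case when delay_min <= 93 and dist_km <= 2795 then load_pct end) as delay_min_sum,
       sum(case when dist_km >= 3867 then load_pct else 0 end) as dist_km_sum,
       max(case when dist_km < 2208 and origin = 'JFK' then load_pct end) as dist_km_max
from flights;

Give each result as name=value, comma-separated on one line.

delay_min_sum=22, dist_km_sum=365, dist_km_max=94

[delay_min_sum: delay_min <= 93 and dist_km <= 2795]
flight=W48: ✗
flight=W17: ✓ → 22
flight=W50: ✗
flight=W41: ✗
flight=W90: ✗
flight=W18: ✗
flight=W22: ✗
flight=W95: ✗
flight=W58: ✗
flight=W11: ✗
delay_min_sum = 22
—
[dist_km_sum: dist_km >= 3867]
flight=W48: ✓ → 64
flight=W17: ✗
flight=W50: ✓ → 23
flight=W41: ✓ → 35
flight=W90: ✓ → 90
flight=W18: ✓ → 68
flight=W22: ✗
flight=W95: ✗
flight=W58: ✗
flight=W11: ✓ → 85
dist_km_sum = 64 + 23 + 35 + 90 + 68 + 85 = 365
—
[dist_km_max: dist_km < 2208 and origin = 'JFK']
flight=W48: ✗
flight=W17: ✗
flight=W50: ✗
flight=W41: ✗
flight=W90: ✗
flight=W18: ✗
flight=W22: ✗
flight=W95: ✓ → 89
flight=W58: ✓ → 94
flight=W11: ✗
dist_km_max = MAX(89, 94) = 94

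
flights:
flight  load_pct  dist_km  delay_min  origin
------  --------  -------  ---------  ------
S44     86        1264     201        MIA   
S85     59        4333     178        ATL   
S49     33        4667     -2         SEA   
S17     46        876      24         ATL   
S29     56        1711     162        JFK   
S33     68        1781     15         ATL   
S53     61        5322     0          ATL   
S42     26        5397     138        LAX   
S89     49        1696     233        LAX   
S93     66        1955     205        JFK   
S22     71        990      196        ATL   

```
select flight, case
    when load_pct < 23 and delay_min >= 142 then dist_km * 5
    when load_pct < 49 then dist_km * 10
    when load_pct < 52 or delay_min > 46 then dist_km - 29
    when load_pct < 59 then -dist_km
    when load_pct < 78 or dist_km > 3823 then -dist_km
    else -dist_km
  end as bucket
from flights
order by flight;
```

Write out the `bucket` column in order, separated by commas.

flight=S17: load_pct < 49 → 8760
flight=S22: load_pct < 52 or delay_min > 46 → 961
flight=S29: load_pct < 52 or delay_min > 46 → 1682
flight=S33: load_pct < 78 or dist_km > 3823 → -1781
flight=S42: load_pct < 49 → 53970
flight=S44: load_pct < 52 or delay_min > 46 → 1235
flight=S49: load_pct < 49 → 46670
flight=S53: load_pct < 78 or dist_km > 3823 → -5322
flight=S85: load_pct < 52 or delay_min > 46 → 4304
flight=S89: load_pct < 52 or delay_min > 46 → 1667
flight=S93: load_pct < 52 or delay_min > 46 → 1926

8760, 961, 1682, -1781, 53970, 1235, 46670, -5322, 4304, 1667, 1926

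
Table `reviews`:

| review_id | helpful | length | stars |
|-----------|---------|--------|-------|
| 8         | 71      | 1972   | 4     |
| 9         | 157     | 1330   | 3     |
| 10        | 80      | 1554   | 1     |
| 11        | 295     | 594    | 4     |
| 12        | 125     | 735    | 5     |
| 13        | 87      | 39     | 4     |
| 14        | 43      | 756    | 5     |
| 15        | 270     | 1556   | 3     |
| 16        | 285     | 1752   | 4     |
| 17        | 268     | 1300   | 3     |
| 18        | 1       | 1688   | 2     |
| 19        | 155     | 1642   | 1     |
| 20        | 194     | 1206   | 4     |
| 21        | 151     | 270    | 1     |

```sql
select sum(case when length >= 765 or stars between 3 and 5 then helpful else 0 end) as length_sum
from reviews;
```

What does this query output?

review_id=8: ✓ → 71
review_id=9: ✓ → 157
review_id=10: ✓ → 80
review_id=11: ✓ → 295
review_id=12: ✓ → 125
review_id=13: ✓ → 87
review_id=14: ✓ → 43
review_id=15: ✓ → 270
review_id=16: ✓ → 285
review_id=17: ✓ → 268
review_id=18: ✓ → 1
review_id=19: ✓ → 155
review_id=20: ✓ → 194
review_id=21: ✗
length_sum = 71 + 157 + 80 + 295 + 125 + 87 + 43 + 270 + 285 + 268 + 1 + 155 + 194 = 2031

2031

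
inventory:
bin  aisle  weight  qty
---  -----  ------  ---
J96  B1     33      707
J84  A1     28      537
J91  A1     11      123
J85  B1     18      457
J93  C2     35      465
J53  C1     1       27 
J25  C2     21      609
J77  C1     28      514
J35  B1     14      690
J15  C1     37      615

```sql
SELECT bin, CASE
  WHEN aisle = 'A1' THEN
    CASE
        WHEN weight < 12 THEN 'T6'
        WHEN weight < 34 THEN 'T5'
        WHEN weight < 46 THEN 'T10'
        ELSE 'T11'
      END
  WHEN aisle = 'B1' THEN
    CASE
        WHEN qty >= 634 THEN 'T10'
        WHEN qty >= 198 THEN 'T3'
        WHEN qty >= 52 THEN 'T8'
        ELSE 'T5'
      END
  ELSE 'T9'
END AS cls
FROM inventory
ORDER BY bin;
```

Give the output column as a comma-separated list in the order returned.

bin=J15: aisle='C1' → outer ELSE → T9
bin=J25: aisle='C2' → outer ELSE → T9
bin=J35: aisle='B1' → inner[qty >= 634] → T10
bin=J53: aisle='C1' → outer ELSE → T9
bin=J77: aisle='C1' → outer ELSE → T9
bin=J84: aisle='A1' → inner[weight < 34] → T5
bin=J85: aisle='B1' → inner[qty >= 198] → T3
bin=J91: aisle='A1' → inner[weight < 12] → T6
bin=J93: aisle='C2' → outer ELSE → T9
bin=J96: aisle='B1' → inner[qty >= 634] → T10

T9, T9, T10, T9, T9, T5, T3, T6, T9, T10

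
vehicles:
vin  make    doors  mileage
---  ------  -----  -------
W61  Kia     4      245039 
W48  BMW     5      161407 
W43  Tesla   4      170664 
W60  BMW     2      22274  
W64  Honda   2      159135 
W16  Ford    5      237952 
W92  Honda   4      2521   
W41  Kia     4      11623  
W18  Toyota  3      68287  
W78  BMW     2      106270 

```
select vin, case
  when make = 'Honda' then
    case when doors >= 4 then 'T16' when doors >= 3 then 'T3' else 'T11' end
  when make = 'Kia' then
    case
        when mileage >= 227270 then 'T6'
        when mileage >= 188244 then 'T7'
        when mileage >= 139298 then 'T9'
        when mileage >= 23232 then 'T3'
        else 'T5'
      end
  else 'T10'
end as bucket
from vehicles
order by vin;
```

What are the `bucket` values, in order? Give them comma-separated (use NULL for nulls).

vin=W16: make='Ford' → outer ELSE → T10
vin=W18: make='Toyota' → outer ELSE → T10
vin=W41: make='Kia' → inner[ELSE] → T5
vin=W43: make='Tesla' → outer ELSE → T10
vin=W48: make='BMW' → outer ELSE → T10
vin=W60: make='BMW' → outer ELSE → T10
vin=W61: make='Kia' → inner[mileage >= 227270] → T6
vin=W64: make='Honda' → inner[ELSE] → T11
vin=W78: make='BMW' → outer ELSE → T10
vin=W92: make='Honda' → inner[doors >= 4] → T16

T10, T10, T5, T10, T10, T10, T6, T11, T10, T16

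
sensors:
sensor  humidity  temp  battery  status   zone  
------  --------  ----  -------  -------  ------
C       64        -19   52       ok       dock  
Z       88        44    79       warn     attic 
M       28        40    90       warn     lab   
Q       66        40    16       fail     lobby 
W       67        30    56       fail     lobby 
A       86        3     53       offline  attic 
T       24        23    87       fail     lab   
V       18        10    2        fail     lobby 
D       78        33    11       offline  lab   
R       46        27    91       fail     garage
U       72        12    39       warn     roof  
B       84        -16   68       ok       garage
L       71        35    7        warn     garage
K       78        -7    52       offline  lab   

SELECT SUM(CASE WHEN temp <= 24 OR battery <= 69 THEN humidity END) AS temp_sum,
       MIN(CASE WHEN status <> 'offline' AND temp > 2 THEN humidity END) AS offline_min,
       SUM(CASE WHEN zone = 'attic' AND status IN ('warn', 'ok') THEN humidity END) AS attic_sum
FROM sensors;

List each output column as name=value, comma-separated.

[temp_sum: temp <= 24 OR battery <= 69]
sensor=C: ✓ → 64
sensor=Z: ✗
sensor=M: ✗
sensor=Q: ✓ → 66
sensor=W: ✓ → 67
sensor=A: ✓ → 86
sensor=T: ✓ → 24
sensor=V: ✓ → 18
sensor=D: ✓ → 78
sensor=R: ✗
sensor=U: ✓ → 72
sensor=B: ✓ → 84
sensor=L: ✓ → 71
sensor=K: ✓ → 78
temp_sum = 64 + 66 + 67 + 86 + 24 + 18 + 78 + 72 + 84 + 71 + 78 = 708
—
[offline_min: status <> 'offline' AND temp > 2]
sensor=C: ✗
sensor=Z: ✓ → 88
sensor=M: ✓ → 28
sensor=Q: ✓ → 66
sensor=W: ✓ → 67
sensor=A: ✗
sensor=T: ✓ → 24
sensor=V: ✓ → 18
sensor=D: ✗
sensor=R: ✓ → 46
sensor=U: ✓ → 72
sensor=B: ✗
sensor=L: ✓ → 71
sensor=K: ✗
offline_min = MIN(88, 28, 66, 67, 24, 18, 46, 72, 71) = 18
—
[attic_sum: zone = 'attic' AND status IN ('warn', 'ok')]
sensor=C: ✗
sensor=Z: ✓ → 88
sensor=M: ✗
sensor=Q: ✗
sensor=W: ✗
sensor=A: ✗
sensor=T: ✗
sensor=V: ✗
sensor=D: ✗
sensor=R: ✗
sensor=U: ✗
sensor=B: ✗
sensor=L: ✗
sensor=K: ✗
attic_sum = 88

temp_sum=708, offline_min=18, attic_sum=88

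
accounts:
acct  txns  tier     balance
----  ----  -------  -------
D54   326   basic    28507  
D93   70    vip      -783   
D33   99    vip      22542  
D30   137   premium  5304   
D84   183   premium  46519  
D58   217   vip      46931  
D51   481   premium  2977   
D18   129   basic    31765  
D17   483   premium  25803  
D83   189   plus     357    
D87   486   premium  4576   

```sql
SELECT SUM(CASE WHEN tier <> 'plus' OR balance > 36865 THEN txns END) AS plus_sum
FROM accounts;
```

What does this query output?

acct=D54: ✓ → 326
acct=D93: ✓ → 70
acct=D33: ✓ → 99
acct=D30: ✓ → 137
acct=D84: ✓ → 183
acct=D58: ✓ → 217
acct=D51: ✓ → 481
acct=D18: ✓ → 129
acct=D17: ✓ → 483
acct=D83: ✗
acct=D87: ✓ → 486
plus_sum = 326 + 70 + 99 + 137 + 183 + 217 + 481 + 129 + 483 + 486 = 2611

2611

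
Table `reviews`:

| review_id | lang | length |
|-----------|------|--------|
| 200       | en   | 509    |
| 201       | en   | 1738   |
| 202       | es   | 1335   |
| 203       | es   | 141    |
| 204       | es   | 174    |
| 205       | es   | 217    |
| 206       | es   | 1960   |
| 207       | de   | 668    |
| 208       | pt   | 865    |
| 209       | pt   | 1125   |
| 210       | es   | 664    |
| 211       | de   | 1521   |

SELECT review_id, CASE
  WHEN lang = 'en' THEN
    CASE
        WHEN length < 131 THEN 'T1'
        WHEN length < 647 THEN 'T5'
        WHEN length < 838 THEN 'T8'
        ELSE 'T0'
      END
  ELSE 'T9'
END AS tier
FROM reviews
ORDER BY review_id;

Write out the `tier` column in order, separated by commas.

T5, T0, T9, T9, T9, T9, T9, T9, T9, T9, T9, T9

review_id=200: lang='en' → inner[length < 647] → T5
review_id=201: lang='en' → inner[ELSE] → T0
review_id=202: lang='es' → outer ELSE → T9
review_id=203: lang='es' → outer ELSE → T9
review_id=204: lang='es' → outer ELSE → T9
review_id=205: lang='es' → outer ELSE → T9
review_id=206: lang='es' → outer ELSE → T9
review_id=207: lang='de' → outer ELSE → T9
review_id=208: lang='pt' → outer ELSE → T9
review_id=209: lang='pt' → outer ELSE → T9
review_id=210: lang='es' → outer ELSE → T9
review_id=211: lang='de' → outer ELSE → T9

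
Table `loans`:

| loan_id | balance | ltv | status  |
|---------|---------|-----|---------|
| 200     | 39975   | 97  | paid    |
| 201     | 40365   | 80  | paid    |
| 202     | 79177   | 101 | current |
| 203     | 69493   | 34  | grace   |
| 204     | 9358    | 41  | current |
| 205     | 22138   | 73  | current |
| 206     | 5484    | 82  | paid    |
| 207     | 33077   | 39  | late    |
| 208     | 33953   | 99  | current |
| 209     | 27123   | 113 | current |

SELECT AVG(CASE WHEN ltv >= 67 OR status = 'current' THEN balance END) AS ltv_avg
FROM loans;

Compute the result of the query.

loan_id=200: ✓ → 39975
loan_id=201: ✓ → 40365
loan_id=202: ✓ → 79177
loan_id=203: ✗
loan_id=204: ✓ → 9358
loan_id=205: ✓ → 22138
loan_id=206: ✓ → 5484
loan_id=207: ✗
loan_id=208: ✓ → 33953
loan_id=209: ✓ → 27123
ltv_avg = (39975 + 40365 + 79177 + 9358 + 22138 + 5484 + 33953 + 27123) / 8 = 32196.625

32196.625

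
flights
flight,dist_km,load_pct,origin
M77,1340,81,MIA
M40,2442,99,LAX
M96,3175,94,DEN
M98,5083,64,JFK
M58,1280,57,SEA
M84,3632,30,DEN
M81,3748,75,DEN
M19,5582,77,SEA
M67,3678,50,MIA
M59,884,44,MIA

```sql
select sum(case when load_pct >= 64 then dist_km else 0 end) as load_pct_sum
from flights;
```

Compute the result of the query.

21370

flight=M77: ✓ → 1340
flight=M40: ✓ → 2442
flight=M96: ✓ → 3175
flight=M98: ✓ → 5083
flight=M58: ✗
flight=M84: ✗
flight=M81: ✓ → 3748
flight=M19: ✓ → 5582
flight=M67: ✗
flight=M59: ✗
load_pct_sum = 1340 + 2442 + 3175 + 5083 + 3748 + 5582 = 21370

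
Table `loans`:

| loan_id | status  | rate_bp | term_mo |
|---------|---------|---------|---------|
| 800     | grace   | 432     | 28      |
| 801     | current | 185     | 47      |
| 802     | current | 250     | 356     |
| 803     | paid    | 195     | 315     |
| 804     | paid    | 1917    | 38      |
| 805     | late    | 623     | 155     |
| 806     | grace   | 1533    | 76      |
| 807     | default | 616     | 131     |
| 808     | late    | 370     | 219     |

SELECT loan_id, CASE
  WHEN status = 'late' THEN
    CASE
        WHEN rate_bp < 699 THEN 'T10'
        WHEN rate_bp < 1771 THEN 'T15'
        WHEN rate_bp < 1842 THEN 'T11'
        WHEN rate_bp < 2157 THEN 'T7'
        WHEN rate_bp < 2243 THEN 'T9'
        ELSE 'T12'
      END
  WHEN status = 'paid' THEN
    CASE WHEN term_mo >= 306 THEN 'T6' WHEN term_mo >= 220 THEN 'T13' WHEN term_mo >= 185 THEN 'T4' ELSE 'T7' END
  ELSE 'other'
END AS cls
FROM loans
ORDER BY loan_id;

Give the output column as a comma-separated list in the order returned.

loan_id=800: status='grace' → outer ELSE → other
loan_id=801: status='current' → outer ELSE → other
loan_id=802: status='current' → outer ELSE → other
loan_id=803: status='paid' → inner[term_mo >= 306] → T6
loan_id=804: status='paid' → inner[ELSE] → T7
loan_id=805: status='late' → inner[rate_bp < 699] → T10
loan_id=806: status='grace' → outer ELSE → other
loan_id=807: status='default' → outer ELSE → other
loan_id=808: status='late' → inner[rate_bp < 699] → T10

other, other, other, T6, T7, T10, other, other, T10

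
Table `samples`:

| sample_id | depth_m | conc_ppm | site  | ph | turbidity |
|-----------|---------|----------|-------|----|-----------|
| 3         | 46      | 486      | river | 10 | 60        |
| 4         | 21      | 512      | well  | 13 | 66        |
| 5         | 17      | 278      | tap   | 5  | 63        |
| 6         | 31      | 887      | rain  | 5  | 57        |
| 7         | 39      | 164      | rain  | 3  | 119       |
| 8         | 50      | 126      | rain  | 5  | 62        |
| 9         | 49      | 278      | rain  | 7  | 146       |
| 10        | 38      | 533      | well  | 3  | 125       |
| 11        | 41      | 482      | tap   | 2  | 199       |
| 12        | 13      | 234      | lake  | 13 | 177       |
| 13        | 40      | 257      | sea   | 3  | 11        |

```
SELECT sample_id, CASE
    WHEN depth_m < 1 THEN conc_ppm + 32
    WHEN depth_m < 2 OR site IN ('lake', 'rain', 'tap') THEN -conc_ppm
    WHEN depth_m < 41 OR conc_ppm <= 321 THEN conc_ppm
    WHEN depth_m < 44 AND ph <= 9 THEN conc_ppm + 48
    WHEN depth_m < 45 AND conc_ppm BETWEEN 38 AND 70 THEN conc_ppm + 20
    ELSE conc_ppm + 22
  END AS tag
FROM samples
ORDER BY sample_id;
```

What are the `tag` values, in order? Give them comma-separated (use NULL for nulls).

sample_id=3: ELSE → 508
sample_id=4: depth_m < 41 OR conc_ppm <= 321 → 512
sample_id=5: depth_m < 2 OR site IN ('lake', 'rain', 'tap') → -278
sample_id=6: depth_m < 2 OR site IN ('lake', 'rain', 'tap') → -887
sample_id=7: depth_m < 2 OR site IN ('lake', 'rain', 'tap') → -164
sample_id=8: depth_m < 2 OR site IN ('lake', 'rain', 'tap') → -126
sample_id=9: depth_m < 2 OR site IN ('lake', 'rain', 'tap') → -278
sample_id=10: depth_m < 41 OR conc_ppm <= 321 → 533
sample_id=11: depth_m < 2 OR site IN ('lake', 'rain', 'tap') → -482
sample_id=12: depth_m < 2 OR site IN ('lake', 'rain', 'tap') → -234
sample_id=13: depth_m < 41 OR conc_ppm <= 321 → 257

508, 512, -278, -887, -164, -126, -278, 533, -482, -234, 257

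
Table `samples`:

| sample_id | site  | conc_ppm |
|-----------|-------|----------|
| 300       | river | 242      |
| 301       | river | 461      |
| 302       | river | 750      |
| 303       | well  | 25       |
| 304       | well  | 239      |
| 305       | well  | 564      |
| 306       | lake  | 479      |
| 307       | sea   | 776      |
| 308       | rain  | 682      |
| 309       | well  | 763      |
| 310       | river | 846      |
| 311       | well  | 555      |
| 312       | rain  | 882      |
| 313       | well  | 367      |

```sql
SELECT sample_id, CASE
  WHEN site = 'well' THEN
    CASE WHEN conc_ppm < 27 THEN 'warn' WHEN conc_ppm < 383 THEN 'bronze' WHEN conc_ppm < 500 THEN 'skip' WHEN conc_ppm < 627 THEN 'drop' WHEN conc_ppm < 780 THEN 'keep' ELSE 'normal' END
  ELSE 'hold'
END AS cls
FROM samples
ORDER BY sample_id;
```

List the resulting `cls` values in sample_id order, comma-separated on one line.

sample_id=300: site='river' → outer ELSE → hold
sample_id=301: site='river' → outer ELSE → hold
sample_id=302: site='river' → outer ELSE → hold
sample_id=303: site='well' → inner[conc_ppm < 27] → warn
sample_id=304: site='well' → inner[conc_ppm < 383] → bronze
sample_id=305: site='well' → inner[conc_ppm < 627] → drop
sample_id=306: site='lake' → outer ELSE → hold
sample_id=307: site='sea' → outer ELSE → hold
sample_id=308: site='rain' → outer ELSE → hold
sample_id=309: site='well' → inner[conc_ppm < 780] → keep
sample_id=310: site='river' → outer ELSE → hold
sample_id=311: site='well' → inner[conc_ppm < 627] → drop
sample_id=312: site='rain' → outer ELSE → hold
sample_id=313: site='well' → inner[conc_ppm < 383] → bronze

hold, hold, hold, warn, bronze, drop, hold, hold, hold, keep, hold, drop, hold, bronze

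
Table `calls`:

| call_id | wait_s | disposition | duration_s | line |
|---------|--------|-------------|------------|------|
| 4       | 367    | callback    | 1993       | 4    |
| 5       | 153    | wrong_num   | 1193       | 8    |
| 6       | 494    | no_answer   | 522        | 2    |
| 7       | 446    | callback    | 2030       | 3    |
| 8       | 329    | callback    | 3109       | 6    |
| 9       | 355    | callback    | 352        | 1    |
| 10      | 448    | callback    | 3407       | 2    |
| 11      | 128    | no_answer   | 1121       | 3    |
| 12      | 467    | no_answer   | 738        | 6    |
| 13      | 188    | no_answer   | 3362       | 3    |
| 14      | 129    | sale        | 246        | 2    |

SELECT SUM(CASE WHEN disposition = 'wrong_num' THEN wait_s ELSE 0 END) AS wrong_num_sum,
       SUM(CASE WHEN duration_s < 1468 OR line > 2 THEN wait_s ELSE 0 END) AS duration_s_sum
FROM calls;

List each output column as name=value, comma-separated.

[wrong_num_sum: disposition = 'wrong_num']
call_id=4: ✗
call_id=5: ✓ → 153
call_id=6: ✗
call_id=7: ✗
call_id=8: ✗
call_id=9: ✗
call_id=10: ✗
call_id=11: ✗
call_id=12: ✗
call_id=13: ✗
call_id=14: ✗
wrong_num_sum = 153
—
[duration_s_sum: duration_s < 1468 OR line > 2]
call_id=4: ✓ → 367
call_id=5: ✓ → 153
call_id=6: ✓ → 494
call_id=7: ✓ → 446
call_id=8: ✓ → 329
call_id=9: ✓ → 355
call_id=10: ✗
call_id=11: ✓ → 128
call_id=12: ✓ → 467
call_id=13: ✓ → 188
call_id=14: ✓ → 129
duration_s_sum = 367 + 153 + 494 + 446 + 329 + 355 + 128 + 467 + 188 + 129 = 3056

wrong_num_sum=153, duration_s_sum=3056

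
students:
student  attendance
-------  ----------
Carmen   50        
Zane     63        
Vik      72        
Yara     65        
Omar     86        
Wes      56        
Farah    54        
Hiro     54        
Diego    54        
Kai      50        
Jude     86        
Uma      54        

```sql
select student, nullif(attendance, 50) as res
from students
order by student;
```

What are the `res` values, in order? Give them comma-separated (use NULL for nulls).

student=Carmen: attendance=50 vs 50: equal → NULL
student=Diego: attendance=54 vs 50: differ → 54
student=Farah: attendance=54 vs 50: differ → 54
student=Hiro: attendance=54 vs 50: differ → 54
student=Jude: attendance=86 vs 50: differ → 86
student=Kai: attendance=50 vs 50: equal → NULL
student=Omar: attendance=86 vs 50: differ → 86
student=Uma: attendance=54 vs 50: differ → 54
student=Vik: attendance=72 vs 50: differ → 72
student=Wes: attendance=56 vs 50: differ → 56
student=Yara: attendance=65 vs 50: differ → 65
student=Zane: attendance=63 vs 50: differ → 63

NULL, 54, 54, 54, 86, NULL, 86, 54, 72, 56, 65, 63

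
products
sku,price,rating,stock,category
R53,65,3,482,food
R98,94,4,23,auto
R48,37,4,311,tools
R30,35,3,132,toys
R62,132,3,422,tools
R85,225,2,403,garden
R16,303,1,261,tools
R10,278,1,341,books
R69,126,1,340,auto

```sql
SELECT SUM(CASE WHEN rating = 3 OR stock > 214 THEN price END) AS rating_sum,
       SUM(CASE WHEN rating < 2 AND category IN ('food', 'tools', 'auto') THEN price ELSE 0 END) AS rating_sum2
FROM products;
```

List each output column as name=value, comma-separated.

[rating_sum: rating = 3 OR stock > 214]
sku=R53: ✓ → 65
sku=R98: ✗
sku=R48: ✓ → 37
sku=R30: ✓ → 35
sku=R62: ✓ → 132
sku=R85: ✓ → 225
sku=R16: ✓ → 303
sku=R10: ✓ → 278
sku=R69: ✓ → 126
rating_sum = 65 + 37 + 35 + 132 + 225 + 303 + 278 + 126 = 1201
—
[rating_sum2: rating < 2 AND category IN ('food', 'tools', 'auto')]
sku=R53: ✗
sku=R98: ✗
sku=R48: ✗
sku=R30: ✗
sku=R62: ✗
sku=R85: ✗
sku=R16: ✓ → 303
sku=R10: ✗
sku=R69: ✓ → 126
rating_sum2 = 303 + 126 = 429

rating_sum=1201, rating_sum2=429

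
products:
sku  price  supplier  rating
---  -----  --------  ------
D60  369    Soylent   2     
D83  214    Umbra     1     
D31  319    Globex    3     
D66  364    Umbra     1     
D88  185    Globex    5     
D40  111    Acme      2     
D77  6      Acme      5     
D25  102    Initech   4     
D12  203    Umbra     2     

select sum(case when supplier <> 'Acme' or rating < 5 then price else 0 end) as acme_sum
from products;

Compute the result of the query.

sku=D60: ✓ → 369
sku=D83: ✓ → 214
sku=D31: ✓ → 319
sku=D66: ✓ → 364
sku=D88: ✓ → 185
sku=D40: ✓ → 111
sku=D77: ✗
sku=D25: ✓ → 102
sku=D12: ✓ → 203
acme_sum = 369 + 214 + 319 + 364 + 185 + 111 + 102 + 203 = 1867

1867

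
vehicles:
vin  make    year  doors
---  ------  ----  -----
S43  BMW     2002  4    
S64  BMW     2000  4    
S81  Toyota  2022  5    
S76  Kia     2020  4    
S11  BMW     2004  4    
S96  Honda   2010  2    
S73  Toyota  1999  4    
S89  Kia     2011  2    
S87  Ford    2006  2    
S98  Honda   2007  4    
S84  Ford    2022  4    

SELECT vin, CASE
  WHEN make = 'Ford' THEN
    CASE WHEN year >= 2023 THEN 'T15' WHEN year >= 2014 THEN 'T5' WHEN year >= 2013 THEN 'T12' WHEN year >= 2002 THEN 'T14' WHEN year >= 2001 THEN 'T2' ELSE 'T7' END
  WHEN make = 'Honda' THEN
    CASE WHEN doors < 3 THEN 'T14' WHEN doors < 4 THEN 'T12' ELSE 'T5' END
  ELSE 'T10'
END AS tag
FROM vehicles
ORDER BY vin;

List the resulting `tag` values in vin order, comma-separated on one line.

vin=S11: make='BMW' → outer ELSE → T10
vin=S43: make='BMW' → outer ELSE → T10
vin=S64: make='BMW' → outer ELSE → T10
vin=S73: make='Toyota' → outer ELSE → T10
vin=S76: make='Kia' → outer ELSE → T10
vin=S81: make='Toyota' → outer ELSE → T10
vin=S84: make='Ford' → inner[year >= 2014] → T5
vin=S87: make='Ford' → inner[year >= 2002] → T14
vin=S89: make='Kia' → outer ELSE → T10
vin=S96: make='Honda' → inner[doors < 3] → T14
vin=S98: make='Honda' → inner[ELSE] → T5

T10, T10, T10, T10, T10, T10, T5, T14, T10, T14, T5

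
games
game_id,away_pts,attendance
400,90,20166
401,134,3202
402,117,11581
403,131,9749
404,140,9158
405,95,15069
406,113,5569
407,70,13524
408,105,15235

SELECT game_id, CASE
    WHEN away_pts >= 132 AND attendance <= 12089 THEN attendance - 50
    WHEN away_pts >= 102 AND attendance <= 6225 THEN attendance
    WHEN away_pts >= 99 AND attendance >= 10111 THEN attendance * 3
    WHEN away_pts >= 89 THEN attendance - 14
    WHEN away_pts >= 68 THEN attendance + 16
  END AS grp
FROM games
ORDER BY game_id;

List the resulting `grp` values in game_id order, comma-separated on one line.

game_id=400: away_pts >= 89 → 20152
game_id=401: away_pts >= 132 AND attendance <= 12089 → 3152
game_id=402: away_pts >= 99 AND attendance >= 10111 → 34743
game_id=403: away_pts >= 89 → 9735
game_id=404: away_pts >= 132 AND attendance <= 12089 → 9108
game_id=405: away_pts >= 89 → 15055
game_id=406: away_pts >= 102 AND attendance <= 6225 → 5569
game_id=407: away_pts >= 68 → 13540
game_id=408: away_pts >= 99 AND attendance >= 10111 → 45705

20152, 3152, 34743, 9735, 9108, 15055, 5569, 13540, 45705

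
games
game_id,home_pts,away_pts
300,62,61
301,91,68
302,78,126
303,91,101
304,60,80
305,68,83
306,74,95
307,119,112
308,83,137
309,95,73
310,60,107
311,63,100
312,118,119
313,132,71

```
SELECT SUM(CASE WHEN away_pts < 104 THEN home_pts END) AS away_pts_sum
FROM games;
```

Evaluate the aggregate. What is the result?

736

game_id=300: ✓ → 62
game_id=301: ✓ → 91
game_id=302: ✗
game_id=303: ✓ → 91
game_id=304: ✓ → 60
game_id=305: ✓ → 68
game_id=306: ✓ → 74
game_id=307: ✗
game_id=308: ✗
game_id=309: ✓ → 95
game_id=310: ✗
game_id=311: ✓ → 63
game_id=312: ✗
game_id=313: ✓ → 132
away_pts_sum = 62 + 91 + 91 + 60 + 68 + 74 + 95 + 63 + 132 = 736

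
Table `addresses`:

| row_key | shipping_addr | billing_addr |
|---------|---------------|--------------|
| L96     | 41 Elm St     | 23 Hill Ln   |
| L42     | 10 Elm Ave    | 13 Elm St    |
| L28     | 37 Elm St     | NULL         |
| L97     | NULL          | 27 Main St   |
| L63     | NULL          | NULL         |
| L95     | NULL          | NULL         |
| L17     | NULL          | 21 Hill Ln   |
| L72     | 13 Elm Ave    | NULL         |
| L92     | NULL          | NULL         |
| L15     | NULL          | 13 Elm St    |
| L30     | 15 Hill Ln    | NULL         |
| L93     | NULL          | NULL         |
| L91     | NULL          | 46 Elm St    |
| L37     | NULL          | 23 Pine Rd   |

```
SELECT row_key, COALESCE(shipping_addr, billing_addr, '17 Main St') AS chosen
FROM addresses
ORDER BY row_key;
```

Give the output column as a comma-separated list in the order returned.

row_key=L15: shipping_addr=NULL, billing_addr=13 Elm St → 13 Elm St
row_key=L17: shipping_addr=NULL, billing_addr=21 Hill Ln → 21 Hill Ln
row_key=L28: shipping_addr=37 Elm St → 37 Elm St
row_key=L30: shipping_addr=15 Hill Ln → 15 Hill Ln
row_key=L37: shipping_addr=NULL, billing_addr=23 Pine Rd → 23 Pine Rd
row_key=L42: shipping_addr=10 Elm Ave → 10 Elm Ave
row_key=L63: shipping_addr=NULL, billing_addr=NULL, → literal 17 Main St → 17 Main St
row_key=L72: shipping_addr=13 Elm Ave → 13 Elm Ave
row_key=L91: shipping_addr=NULL, billing_addr=46 Elm St → 46 Elm St
row_key=L92: shipping_addr=NULL, billing_addr=NULL, → literal 17 Main St → 17 Main St
row_key=L93: shipping_addr=NULL, billing_addr=NULL, → literal 17 Main St → 17 Main St
row_key=L95: shipping_addr=NULL, billing_addr=NULL, → literal 17 Main St → 17 Main St
row_key=L96: shipping_addr=41 Elm St → 41 Elm St
row_key=L97: shipping_addr=NULL, billing_addr=27 Main St → 27 Main St

13 Elm St, 21 Hill Ln, 37 Elm St, 15 Hill Ln, 23 Pine Rd, 10 Elm Ave, 17 Main St, 13 Elm Ave, 46 Elm St, 17 Main St, 17 Main St, 17 Main St, 41 Elm St, 27 Main St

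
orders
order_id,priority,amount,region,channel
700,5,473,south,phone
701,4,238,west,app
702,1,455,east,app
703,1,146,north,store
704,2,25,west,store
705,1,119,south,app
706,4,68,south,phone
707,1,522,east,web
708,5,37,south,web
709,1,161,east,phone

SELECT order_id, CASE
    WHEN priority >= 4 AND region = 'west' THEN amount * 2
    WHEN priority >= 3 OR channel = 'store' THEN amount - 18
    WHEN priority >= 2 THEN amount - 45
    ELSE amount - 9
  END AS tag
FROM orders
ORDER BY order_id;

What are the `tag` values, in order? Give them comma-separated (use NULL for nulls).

order_id=700: priority >= 3 OR channel = 'store' → 455
order_id=701: priority >= 4 AND region = 'west' → 476
order_id=702: ELSE → 446
order_id=703: priority >= 3 OR channel = 'store' → 128
order_id=704: priority >= 3 OR channel = 'store' → 7
order_id=705: ELSE → 110
order_id=706: priority >= 3 OR channel = 'store' → 50
order_id=707: ELSE → 513
order_id=708: priority >= 3 OR channel = 'store' → 19
order_id=709: ELSE → 152

455, 476, 446, 128, 7, 110, 50, 513, 19, 152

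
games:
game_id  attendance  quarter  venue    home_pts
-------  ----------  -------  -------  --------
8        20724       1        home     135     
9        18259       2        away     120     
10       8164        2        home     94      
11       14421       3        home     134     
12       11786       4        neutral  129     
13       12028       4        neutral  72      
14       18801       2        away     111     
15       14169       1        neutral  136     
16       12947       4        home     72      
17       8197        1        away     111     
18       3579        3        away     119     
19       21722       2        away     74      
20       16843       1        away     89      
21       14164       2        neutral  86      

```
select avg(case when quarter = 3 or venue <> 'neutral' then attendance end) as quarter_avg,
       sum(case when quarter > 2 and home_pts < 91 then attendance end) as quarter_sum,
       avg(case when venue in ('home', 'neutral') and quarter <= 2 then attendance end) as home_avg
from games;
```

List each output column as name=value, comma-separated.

quarter_avg=14365.7, quarter_sum=24975, home_avg=14305.25

[quarter_avg: quarter = 3 or venue <> 'neutral']
game_id=8: ✓ → 20724
game_id=9: ✓ → 18259
game_id=10: ✓ → 8164
game_id=11: ✓ → 14421
game_id=12: ✗
game_id=13: ✗
game_id=14: ✓ → 18801
game_id=15: ✗
game_id=16: ✓ → 12947
game_id=17: ✓ → 8197
game_id=18: ✓ → 3579
game_id=19: ✓ → 21722
game_id=20: ✓ → 16843
game_id=21: ✗
quarter_avg = (20724 + 18259 + 8164 + 14421 + 18801 + 12947 + 8197 + 3579 + 21722 + 16843) / 10 = 14365.7
—
[quarter_sum: quarter > 2 and home_pts < 91]
game_id=8: ✗
game_id=9: ✗
game_id=10: ✗
game_id=11: ✗
game_id=12: ✗
game_id=13: ✓ → 12028
game_id=14: ✗
game_id=15: ✗
game_id=16: ✓ → 12947
game_id=17: ✗
game_id=18: ✗
game_id=19: ✗
game_id=20: ✗
game_id=21: ✗
quarter_sum = 12028 + 12947 = 24975
—
[home_avg: venue in ('home', 'neutral') and quarter <= 2]
game_id=8: ✓ → 20724
game_id=9: ✗
game_id=10: ✓ → 8164
game_id=11: ✗
game_id=12: ✗
game_id=13: ✗
game_id=14: ✗
game_id=15: ✓ → 14169
game_id=16: ✗
game_id=17: ✗
game_id=18: ✗
game_id=19: ✗
game_id=20: ✗
game_id=21: ✓ → 14164
home_avg = (20724 + 8164 + 14169 + 14164) / 4 = 14305.25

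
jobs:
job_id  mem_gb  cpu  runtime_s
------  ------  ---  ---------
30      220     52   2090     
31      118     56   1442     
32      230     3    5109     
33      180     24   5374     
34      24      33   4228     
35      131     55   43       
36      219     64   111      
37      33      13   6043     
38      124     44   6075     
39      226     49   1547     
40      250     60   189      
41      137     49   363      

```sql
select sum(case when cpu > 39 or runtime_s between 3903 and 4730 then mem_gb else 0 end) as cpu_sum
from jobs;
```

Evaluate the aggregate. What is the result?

job_id=30: ✓ → 220
job_id=31: ✓ → 118
job_id=32: ✗
job_id=33: ✗
job_id=34: ✓ → 24
job_id=35: ✓ → 131
job_id=36: ✓ → 219
job_id=37: ✗
job_id=38: ✓ → 124
job_id=39: ✓ → 226
job_id=40: ✓ → 250
job_id=41: ✓ → 137
cpu_sum = 220 + 118 + 24 + 131 + 219 + 124 + 226 + 250 + 137 = 1449

1449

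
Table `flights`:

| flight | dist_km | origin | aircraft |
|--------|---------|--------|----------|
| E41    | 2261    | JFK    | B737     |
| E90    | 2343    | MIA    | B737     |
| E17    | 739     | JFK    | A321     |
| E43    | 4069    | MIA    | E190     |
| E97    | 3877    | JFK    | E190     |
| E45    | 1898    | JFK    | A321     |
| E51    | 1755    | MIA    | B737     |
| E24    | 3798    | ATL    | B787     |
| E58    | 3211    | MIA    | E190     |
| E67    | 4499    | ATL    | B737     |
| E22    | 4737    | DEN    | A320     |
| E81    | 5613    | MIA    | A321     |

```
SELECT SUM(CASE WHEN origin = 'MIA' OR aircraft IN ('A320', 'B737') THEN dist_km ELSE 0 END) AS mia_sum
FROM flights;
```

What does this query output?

flight=E41: ✓ → 2261
flight=E90: ✓ → 2343
flight=E17: ✗
flight=E43: ✓ → 4069
flight=E97: ✗
flight=E45: ✗
flight=E51: ✓ → 1755
flight=E24: ✗
flight=E58: ✓ → 3211
flight=E67: ✓ → 4499
flight=E22: ✓ → 4737
flight=E81: ✓ → 5613
mia_sum = 2261 + 2343 + 4069 + 1755 + 3211 + 4499 + 4737 + 5613 = 28488

28488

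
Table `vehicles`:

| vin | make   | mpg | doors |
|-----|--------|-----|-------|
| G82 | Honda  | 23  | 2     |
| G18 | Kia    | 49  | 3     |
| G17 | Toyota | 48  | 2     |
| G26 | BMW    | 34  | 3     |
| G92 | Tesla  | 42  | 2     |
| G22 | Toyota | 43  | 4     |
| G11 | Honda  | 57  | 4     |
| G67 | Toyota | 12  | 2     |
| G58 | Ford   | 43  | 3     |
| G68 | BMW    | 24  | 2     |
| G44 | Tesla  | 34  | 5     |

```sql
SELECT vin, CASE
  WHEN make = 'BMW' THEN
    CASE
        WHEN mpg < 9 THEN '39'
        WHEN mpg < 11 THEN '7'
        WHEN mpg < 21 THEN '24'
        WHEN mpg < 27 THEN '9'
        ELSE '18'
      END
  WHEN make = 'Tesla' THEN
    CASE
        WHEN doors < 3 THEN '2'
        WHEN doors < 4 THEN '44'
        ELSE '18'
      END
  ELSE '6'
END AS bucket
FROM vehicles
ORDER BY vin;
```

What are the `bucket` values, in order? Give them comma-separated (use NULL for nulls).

6, 6, 6, 6, 18, 18, 6, 6, 9, 6, 2

vin=G11: make='Honda' → outer ELSE → 6
vin=G17: make='Toyota' → outer ELSE → 6
vin=G18: make='Kia' → outer ELSE → 6
vin=G22: make='Toyota' → outer ELSE → 6
vin=G26: make='BMW' → inner[ELSE] → 18
vin=G44: make='Tesla' → inner[ELSE] → 18
vin=G58: make='Ford' → outer ELSE → 6
vin=G67: make='Toyota' → outer ELSE → 6
vin=G68: make='BMW' → inner[mpg < 27] → 9
vin=G82: make='Honda' → outer ELSE → 6
vin=G92: make='Tesla' → inner[doors < 3] → 2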